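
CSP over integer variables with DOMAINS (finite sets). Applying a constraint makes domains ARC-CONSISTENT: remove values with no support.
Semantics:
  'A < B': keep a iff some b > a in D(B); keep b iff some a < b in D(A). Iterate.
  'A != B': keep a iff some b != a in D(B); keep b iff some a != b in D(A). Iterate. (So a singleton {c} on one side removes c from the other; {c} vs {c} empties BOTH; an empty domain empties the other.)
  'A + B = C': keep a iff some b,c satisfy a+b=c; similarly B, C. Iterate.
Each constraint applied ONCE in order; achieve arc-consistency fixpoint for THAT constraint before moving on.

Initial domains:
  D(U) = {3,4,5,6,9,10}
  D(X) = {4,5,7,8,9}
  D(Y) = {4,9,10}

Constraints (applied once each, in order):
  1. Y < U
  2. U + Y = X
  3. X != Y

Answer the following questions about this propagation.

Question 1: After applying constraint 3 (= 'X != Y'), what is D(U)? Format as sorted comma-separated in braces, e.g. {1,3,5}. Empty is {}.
Answer: {5}

Derivation:
Constraint 1 (Y < U) on D(Y)={4,9,10} D(U)={3,4,5,6,9,10}: Y {4,9,10}->{4,9}; U {3,4,5,6,9,10}->{5,6,9,10}
Constraint 2 (U + Y = X) on D(U)={5,6,9,10} D(Y)={4,9} D(X)={4,5,7,8,9}: U {5,6,9,10}->{5}; Y {4,9}->{4}; X {4,5,7,8,9}->{9}
Constraint 3 (X != Y) on D(X)={9} D(Y)={4}: no change
So after constraint 3: D(U) = {5}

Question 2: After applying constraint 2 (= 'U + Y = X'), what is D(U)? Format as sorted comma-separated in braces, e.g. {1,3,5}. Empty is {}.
Constraint 1 (Y < U) on D(Y)={4,9,10} D(U)={3,4,5,6,9,10}: Y {4,9,10}->{4,9}; U {3,4,5,6,9,10}->{5,6,9,10}
Constraint 2 (U + Y = X) on D(U)={5,6,9,10} D(Y)={4,9} D(X)={4,5,7,8,9}: U {5,6,9,10}->{5}; Y {4,9}->{4}; X {4,5,7,8,9}->{9}
So after constraint 2: D(U) = {5}

Answer: {5}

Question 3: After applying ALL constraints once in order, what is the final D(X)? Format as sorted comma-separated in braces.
Constraint 1 (Y < U) on D(Y)={4,9,10} D(U)={3,4,5,6,9,10}: Y {4,9,10}->{4,9}; U {3,4,5,6,9,10}->{5,6,9,10}
Constraint 2 (U + Y = X) on D(U)={5,6,9,10} D(Y)={4,9} D(X)={4,5,7,8,9}: U {5,6,9,10}->{5}; Y {4,9}->{4}; X {4,5,7,8,9}->{9}
Constraint 3 (X != Y) on D(X)={9} D(Y)={4}: no change
So after all 3 constraints: D(X) = {9}

Answer: {9}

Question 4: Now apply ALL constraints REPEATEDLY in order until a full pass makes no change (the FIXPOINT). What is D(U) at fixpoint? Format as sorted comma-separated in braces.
pass 0 (initial): D(U)={3,4,5,6,9,10}
pass 1: U {3,4,5,6,9,10}->{5}; X {4,5,7,8,9}->{9}; Y {4,9,10}->{4}
pass 2: no change
Fixpoint after 2 passes: D(U) = {5}

Answer: {5}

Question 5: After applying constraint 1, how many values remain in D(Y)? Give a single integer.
Constraint 1 (Y < U) on D(Y)={4,9,10} D(U)={3,4,5,6,9,10}: Y {4,9,10}->{4,9}; U {3,4,5,6,9,10}->{5,6,9,10}
So after constraint 1: D(Y)={4,9}, size = 2

Answer: 2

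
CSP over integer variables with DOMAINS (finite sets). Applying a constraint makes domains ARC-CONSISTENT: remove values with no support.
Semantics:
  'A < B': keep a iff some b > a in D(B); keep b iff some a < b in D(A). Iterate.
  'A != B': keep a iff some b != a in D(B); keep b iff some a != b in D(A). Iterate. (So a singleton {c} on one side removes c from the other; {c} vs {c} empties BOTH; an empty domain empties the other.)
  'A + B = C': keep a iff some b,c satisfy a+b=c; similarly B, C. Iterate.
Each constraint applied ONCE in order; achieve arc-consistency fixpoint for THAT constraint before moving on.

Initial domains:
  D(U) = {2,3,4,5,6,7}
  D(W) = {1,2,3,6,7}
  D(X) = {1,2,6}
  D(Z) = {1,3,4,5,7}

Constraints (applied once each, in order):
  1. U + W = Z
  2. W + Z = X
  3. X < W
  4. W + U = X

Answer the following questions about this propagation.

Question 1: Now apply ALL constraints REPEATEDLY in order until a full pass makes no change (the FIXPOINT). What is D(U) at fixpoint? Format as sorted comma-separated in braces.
Answer: {}

Derivation:
pass 0 (initial): D(U)={2,3,4,5,6,7}
pass 1: U {2,3,4,5,6,7}->{}; W {1,2,3,6,7}->{}; X {1,2,6}->{}; Z {1,3,4,5,7}->{3,4,5}
pass 2: Z {3,4,5}->{}
pass 3: no change
Fixpoint after 3 passes: D(U) = {}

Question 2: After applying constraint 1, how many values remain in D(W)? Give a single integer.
Answer: 3

Derivation:
Constraint 1 (U + W = Z) on D(U)={2,3,4,5,6,7} D(W)={1,2,3,6,7} D(Z)={1,3,4,5,7}: U {2,3,4,5,6,7}->{2,3,4,5,6}; W {1,2,3,6,7}->{1,2,3}; Z {1,3,4,5,7}->{3,4,5,7}
So after constraint 1: D(W)={1,2,3}, size = 3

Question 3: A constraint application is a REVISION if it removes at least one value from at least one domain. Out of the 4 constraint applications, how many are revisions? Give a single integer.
Answer: 4

Derivation:
Constraint 1 (U + W = Z) on D(U)={2,3,4,5,6,7} D(W)={1,2,3,6,7} D(Z)={1,3,4,5,7}: U {2,3,4,5,6,7}->{2,3,4,5,6}; W {1,2,3,6,7}->{1,2,3}; Z {1,3,4,5,7}->{3,4,5,7} => REVISION
Constraint 2 (W + Z = X) on D(W)={1,2,3} D(Z)={3,4,5,7} D(X)={1,2,6}: Z {3,4,5,7}->{3,4,5}; X {1,2,6}->{6} => REVISION
Constraint 3 (X < W) on D(X)={6} D(W)={1,2,3}: X {6}->{}; W {1,2,3}->{} => REVISION
Constraint 4 (W + U = X) on D(W)={} D(U)={2,3,4,5,6} D(X)={}: U {2,3,4,5,6}->{} => REVISION
Total revisions = 4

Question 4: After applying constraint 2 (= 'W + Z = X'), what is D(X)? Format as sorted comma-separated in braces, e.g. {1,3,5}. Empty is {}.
Constraint 1 (U + W = Z) on D(U)={2,3,4,5,6,7} D(W)={1,2,3,6,7} D(Z)={1,3,4,5,7}: U {2,3,4,5,6,7}->{2,3,4,5,6}; W {1,2,3,6,7}->{1,2,3}; Z {1,3,4,5,7}->{3,4,5,7}
Constraint 2 (W + Z = X) on D(W)={1,2,3} D(Z)={3,4,5,7} D(X)={1,2,6}: Z {3,4,5,7}->{3,4,5}; X {1,2,6}->{6}
So after constraint 2: D(X) = {6}

Answer: {6}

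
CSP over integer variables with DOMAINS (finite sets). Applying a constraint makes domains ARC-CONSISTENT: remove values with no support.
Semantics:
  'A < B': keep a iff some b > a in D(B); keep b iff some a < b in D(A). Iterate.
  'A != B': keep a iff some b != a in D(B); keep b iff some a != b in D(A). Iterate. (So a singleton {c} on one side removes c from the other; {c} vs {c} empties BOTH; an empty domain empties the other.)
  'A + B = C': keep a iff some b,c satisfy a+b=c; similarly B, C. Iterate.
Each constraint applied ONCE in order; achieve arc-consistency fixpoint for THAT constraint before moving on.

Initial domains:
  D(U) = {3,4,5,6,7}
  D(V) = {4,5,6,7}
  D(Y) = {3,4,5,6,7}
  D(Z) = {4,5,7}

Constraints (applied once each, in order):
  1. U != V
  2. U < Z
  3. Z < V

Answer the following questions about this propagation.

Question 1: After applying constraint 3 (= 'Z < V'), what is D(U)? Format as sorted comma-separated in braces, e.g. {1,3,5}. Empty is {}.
Answer: {3,4,5,6}

Derivation:
Constraint 1 (U != V) on D(U)={3,4,5,6,7} D(V)={4,5,6,7}: no change
Constraint 2 (U < Z) on D(U)={3,4,5,6,7} D(Z)={4,5,7}: U {3,4,5,6,7}->{3,4,5,6}
Constraint 3 (Z < V) on D(Z)={4,5,7} D(V)={4,5,6,7}: Z {4,5,7}->{4,5}; V {4,5,6,7}->{5,6,7}
So after constraint 3: D(U) = {3,4,5,6}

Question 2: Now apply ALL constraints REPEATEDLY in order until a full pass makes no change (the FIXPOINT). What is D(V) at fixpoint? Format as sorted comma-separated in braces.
Answer: {5,6,7}

Derivation:
pass 0 (initial): D(V)={4,5,6,7}
pass 1: U {3,4,5,6,7}->{3,4,5,6}; V {4,5,6,7}->{5,6,7}; Z {4,5,7}->{4,5}
pass 2: U {3,4,5,6}->{3,4}
pass 3: no change
Fixpoint after 3 passes: D(V) = {5,6,7}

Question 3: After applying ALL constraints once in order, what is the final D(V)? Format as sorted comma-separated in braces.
Answer: {5,6,7}

Derivation:
Constraint 1 (U != V) on D(U)={3,4,5,6,7} D(V)={4,5,6,7}: no change
Constraint 2 (U < Z) on D(U)={3,4,5,6,7} D(Z)={4,5,7}: U {3,4,5,6,7}->{3,4,5,6}
Constraint 3 (Z < V) on D(Z)={4,5,7} D(V)={4,5,6,7}: Z {4,5,7}->{4,5}; V {4,5,6,7}->{5,6,7}
So after all 3 constraints: D(V) = {5,6,7}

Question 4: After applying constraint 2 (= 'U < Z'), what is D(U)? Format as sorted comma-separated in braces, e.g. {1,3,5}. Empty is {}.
Constraint 1 (U != V) on D(U)={3,4,5,6,7} D(V)={4,5,6,7}: no change
Constraint 2 (U < Z) on D(U)={3,4,5,6,7} D(Z)={4,5,7}: U {3,4,5,6,7}->{3,4,5,6}
So after constraint 2: D(U) = {3,4,5,6}

Answer: {3,4,5,6}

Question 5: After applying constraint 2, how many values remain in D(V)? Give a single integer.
Constraint 1 (U != V) on D(U)={3,4,5,6,7} D(V)={4,5,6,7}: no change
Constraint 2 (U < Z) on D(U)={3,4,5,6,7} D(Z)={4,5,7}: U {3,4,5,6,7}->{3,4,5,6}
So after constraint 2: D(V)={4,5,6,7}, size = 4

Answer: 4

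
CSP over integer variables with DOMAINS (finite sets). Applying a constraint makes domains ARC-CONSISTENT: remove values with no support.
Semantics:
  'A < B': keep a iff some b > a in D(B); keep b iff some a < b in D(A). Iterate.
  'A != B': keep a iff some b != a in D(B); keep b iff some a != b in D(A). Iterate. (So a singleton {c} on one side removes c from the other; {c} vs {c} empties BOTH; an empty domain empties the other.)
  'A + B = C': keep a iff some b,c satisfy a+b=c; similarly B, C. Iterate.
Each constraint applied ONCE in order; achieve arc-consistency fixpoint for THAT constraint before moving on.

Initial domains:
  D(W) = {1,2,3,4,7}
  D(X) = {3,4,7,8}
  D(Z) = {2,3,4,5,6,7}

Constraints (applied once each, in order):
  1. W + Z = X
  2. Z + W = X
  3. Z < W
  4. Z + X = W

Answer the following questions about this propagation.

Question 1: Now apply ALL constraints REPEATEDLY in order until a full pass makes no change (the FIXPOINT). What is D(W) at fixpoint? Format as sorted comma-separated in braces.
Answer: {}

Derivation:
pass 0 (initial): D(W)={1,2,3,4,7}
pass 1: W {1,2,3,4,7}->{}; X {3,4,7,8}->{}; Z {2,3,4,5,6,7}->{}
pass 2: no change
Fixpoint after 2 passes: D(W) = {}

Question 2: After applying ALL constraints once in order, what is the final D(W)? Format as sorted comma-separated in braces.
Answer: {}

Derivation:
Constraint 1 (W + Z = X) on D(W)={1,2,3,4,7} D(Z)={2,3,4,5,6,7} D(X)={3,4,7,8}: W {1,2,3,4,7}->{1,2,3,4}
Constraint 2 (Z + W = X) on D(Z)={2,3,4,5,6,7} D(W)={1,2,3,4} D(X)={3,4,7,8}: no change
Constraint 3 (Z < W) on D(Z)={2,3,4,5,6,7} D(W)={1,2,3,4}: Z {2,3,4,5,6,7}->{2,3}; W {1,2,3,4}->{3,4}
Constraint 4 (Z + X = W) on D(Z)={2,3} D(X)={3,4,7,8} D(W)={3,4}: Z {2,3}->{}; X {3,4,7,8}->{}; W {3,4}->{}
So after all 4 constraints: D(W) = {}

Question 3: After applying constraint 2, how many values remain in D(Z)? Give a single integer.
Constraint 1 (W + Z = X) on D(W)={1,2,3,4,7} D(Z)={2,3,4,5,6,7} D(X)={3,4,7,8}: W {1,2,3,4,7}->{1,2,3,4}
Constraint 2 (Z + W = X) on D(Z)={2,3,4,5,6,7} D(W)={1,2,3,4} D(X)={3,4,7,8}: no change
So after constraint 2: D(Z)={2,3,4,5,6,7}, size = 6

Answer: 6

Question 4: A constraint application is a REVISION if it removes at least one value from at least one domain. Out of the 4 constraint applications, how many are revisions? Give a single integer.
Constraint 1 (W + Z = X) on D(W)={1,2,3,4,7} D(Z)={2,3,4,5,6,7} D(X)={3,4,7,8}: W {1,2,3,4,7}->{1,2,3,4} => REVISION
Constraint 2 (Z + W = X) on D(Z)={2,3,4,5,6,7} D(W)={1,2,3,4} D(X)={3,4,7,8}: no change => not a revision
Constraint 3 (Z < W) on D(Z)={2,3,4,5,6,7} D(W)={1,2,3,4}: Z {2,3,4,5,6,7}->{2,3}; W {1,2,3,4}->{3,4} => REVISION
Constraint 4 (Z + X = W) on D(Z)={2,3} D(X)={3,4,7,8} D(W)={3,4}: Z {2,3}->{}; X {3,4,7,8}->{}; W {3,4}->{} => REVISION
Total revisions = 3

Answer: 3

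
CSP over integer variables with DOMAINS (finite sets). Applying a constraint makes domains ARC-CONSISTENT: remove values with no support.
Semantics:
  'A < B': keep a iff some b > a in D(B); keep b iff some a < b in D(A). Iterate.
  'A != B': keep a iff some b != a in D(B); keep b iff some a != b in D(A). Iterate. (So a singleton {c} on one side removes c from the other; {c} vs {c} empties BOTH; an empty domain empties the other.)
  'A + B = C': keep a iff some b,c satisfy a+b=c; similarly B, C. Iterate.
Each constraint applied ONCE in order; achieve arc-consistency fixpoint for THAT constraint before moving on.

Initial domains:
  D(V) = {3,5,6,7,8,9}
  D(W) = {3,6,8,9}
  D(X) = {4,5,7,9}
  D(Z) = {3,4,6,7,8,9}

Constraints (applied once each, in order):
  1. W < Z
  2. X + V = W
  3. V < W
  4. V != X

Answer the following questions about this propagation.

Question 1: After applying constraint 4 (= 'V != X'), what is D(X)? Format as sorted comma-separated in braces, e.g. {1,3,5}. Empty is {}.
Answer: {5}

Derivation:
Constraint 1 (W < Z) on D(W)={3,6,8,9} D(Z)={3,4,6,7,8,9}: W {3,6,8,9}->{3,6,8}; Z {3,4,6,7,8,9}->{4,6,7,8,9}
Constraint 2 (X + V = W) on D(X)={4,5,7,9} D(V)={3,5,6,7,8,9} D(W)={3,6,8}: X {4,5,7,9}->{5}; V {3,5,6,7,8,9}->{3}; W {3,6,8}->{8}
Constraint 3 (V < W) on D(V)={3} D(W)={8}: no change
Constraint 4 (V != X) on D(V)={3} D(X)={5}: no change
So after constraint 4: D(X) = {5}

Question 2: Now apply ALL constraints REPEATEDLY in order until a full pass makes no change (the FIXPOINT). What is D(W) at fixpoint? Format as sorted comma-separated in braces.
Answer: {8}

Derivation:
pass 0 (initial): D(W)={3,6,8,9}
pass 1: V {3,5,6,7,8,9}->{3}; W {3,6,8,9}->{8}; X {4,5,7,9}->{5}; Z {3,4,6,7,8,9}->{4,6,7,8,9}
pass 2: Z {4,6,7,8,9}->{9}
pass 3: no change
Fixpoint after 3 passes: D(W) = {8}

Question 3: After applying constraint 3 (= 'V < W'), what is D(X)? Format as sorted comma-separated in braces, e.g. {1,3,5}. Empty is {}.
Answer: {5}

Derivation:
Constraint 1 (W < Z) on D(W)={3,6,8,9} D(Z)={3,4,6,7,8,9}: W {3,6,8,9}->{3,6,8}; Z {3,4,6,7,8,9}->{4,6,7,8,9}
Constraint 2 (X + V = W) on D(X)={4,5,7,9} D(V)={3,5,6,7,8,9} D(W)={3,6,8}: X {4,5,7,9}->{5}; V {3,5,6,7,8,9}->{3}; W {3,6,8}->{8}
Constraint 3 (V < W) on D(V)={3} D(W)={8}: no change
So after constraint 3: D(X) = {5}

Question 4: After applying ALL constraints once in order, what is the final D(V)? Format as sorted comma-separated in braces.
Answer: {3}

Derivation:
Constraint 1 (W < Z) on D(W)={3,6,8,9} D(Z)={3,4,6,7,8,9}: W {3,6,8,9}->{3,6,8}; Z {3,4,6,7,8,9}->{4,6,7,8,9}
Constraint 2 (X + V = W) on D(X)={4,5,7,9} D(V)={3,5,6,7,8,9} D(W)={3,6,8}: X {4,5,7,9}->{5}; V {3,5,6,7,8,9}->{3}; W {3,6,8}->{8}
Constraint 3 (V < W) on D(V)={3} D(W)={8}: no change
Constraint 4 (V != X) on D(V)={3} D(X)={5}: no change
So after all 4 constraints: D(V) = {3}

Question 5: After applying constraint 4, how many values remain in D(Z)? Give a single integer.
Answer: 5

Derivation:
Constraint 1 (W < Z) on D(W)={3,6,8,9} D(Z)={3,4,6,7,8,9}: W {3,6,8,9}->{3,6,8}; Z {3,4,6,7,8,9}->{4,6,7,8,9}
Constraint 2 (X + V = W) on D(X)={4,5,7,9} D(V)={3,5,6,7,8,9} D(W)={3,6,8}: X {4,5,7,9}->{5}; V {3,5,6,7,8,9}->{3}; W {3,6,8}->{8}
Constraint 3 (V < W) on D(V)={3} D(W)={8}: no change
Constraint 4 (V != X) on D(V)={3} D(X)={5}: no change
So after constraint 4: D(Z)={4,6,7,8,9}, size = 5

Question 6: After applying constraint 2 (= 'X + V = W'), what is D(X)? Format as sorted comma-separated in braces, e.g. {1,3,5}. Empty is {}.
Answer: {5}

Derivation:
Constraint 1 (W < Z) on D(W)={3,6,8,9} D(Z)={3,4,6,7,8,9}: W {3,6,8,9}->{3,6,8}; Z {3,4,6,7,8,9}->{4,6,7,8,9}
Constraint 2 (X + V = W) on D(X)={4,5,7,9} D(V)={3,5,6,7,8,9} D(W)={3,6,8}: X {4,5,7,9}->{5}; V {3,5,6,7,8,9}->{3}; W {3,6,8}->{8}
So after constraint 2: D(X) = {5}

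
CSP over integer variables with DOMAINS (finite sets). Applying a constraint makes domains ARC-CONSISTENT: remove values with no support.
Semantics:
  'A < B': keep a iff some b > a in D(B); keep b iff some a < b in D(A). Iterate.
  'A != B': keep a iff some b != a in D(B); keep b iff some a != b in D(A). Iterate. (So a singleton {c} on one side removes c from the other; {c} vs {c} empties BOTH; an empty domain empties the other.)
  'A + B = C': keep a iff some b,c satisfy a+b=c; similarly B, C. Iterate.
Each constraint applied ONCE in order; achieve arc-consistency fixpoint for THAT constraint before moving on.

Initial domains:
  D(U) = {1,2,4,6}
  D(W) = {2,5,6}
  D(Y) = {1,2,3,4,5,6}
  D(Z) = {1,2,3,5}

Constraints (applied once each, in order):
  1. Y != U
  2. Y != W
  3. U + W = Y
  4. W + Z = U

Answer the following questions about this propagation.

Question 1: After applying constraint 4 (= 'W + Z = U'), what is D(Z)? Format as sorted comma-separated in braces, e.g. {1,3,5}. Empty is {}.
Answer: {2}

Derivation:
Constraint 1 (Y != U) on D(Y)={1,2,3,4,5,6} D(U)={1,2,4,6}: no change
Constraint 2 (Y != W) on D(Y)={1,2,3,4,5,6} D(W)={2,5,6}: no change
Constraint 3 (U + W = Y) on D(U)={1,2,4,6} D(W)={2,5,6} D(Y)={1,2,3,4,5,6}: U {1,2,4,6}->{1,2,4}; W {2,5,6}->{2,5}; Y {1,2,3,4,5,6}->{3,4,6}
Constraint 4 (W + Z = U) on D(W)={2,5} D(Z)={1,2,3,5} D(U)={1,2,4}: W {2,5}->{2}; Z {1,2,3,5}->{2}; U {1,2,4}->{4}
So after constraint 4: D(Z) = {2}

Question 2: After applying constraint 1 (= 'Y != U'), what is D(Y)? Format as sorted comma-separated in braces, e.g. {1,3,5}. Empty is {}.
Answer: {1,2,3,4,5,6}

Derivation:
Constraint 1 (Y != U) on D(Y)={1,2,3,4,5,6} D(U)={1,2,4,6}: no change
So after constraint 1: D(Y) = {1,2,3,4,5,6}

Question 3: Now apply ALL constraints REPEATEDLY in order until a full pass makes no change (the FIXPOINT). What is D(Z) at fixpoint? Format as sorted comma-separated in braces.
Answer: {2}

Derivation:
pass 0 (initial): D(Z)={1,2,3,5}
pass 1: U {1,2,4,6}->{4}; W {2,5,6}->{2}; Y {1,2,3,4,5,6}->{3,4,6}; Z {1,2,3,5}->{2}
pass 2: Y {3,4,6}->{6}
pass 3: no change
Fixpoint after 3 passes: D(Z) = {2}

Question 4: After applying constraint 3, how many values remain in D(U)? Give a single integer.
Constraint 1 (Y != U) on D(Y)={1,2,3,4,5,6} D(U)={1,2,4,6}: no change
Constraint 2 (Y != W) on D(Y)={1,2,3,4,5,6} D(W)={2,5,6}: no change
Constraint 3 (U + W = Y) on D(U)={1,2,4,6} D(W)={2,5,6} D(Y)={1,2,3,4,5,6}: U {1,2,4,6}->{1,2,4}; W {2,5,6}->{2,5}; Y {1,2,3,4,5,6}->{3,4,6}
So after constraint 3: D(U)={1,2,4}, size = 3

Answer: 3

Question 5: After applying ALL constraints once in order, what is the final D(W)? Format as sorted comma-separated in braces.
Answer: {2}

Derivation:
Constraint 1 (Y != U) on D(Y)={1,2,3,4,5,6} D(U)={1,2,4,6}: no change
Constraint 2 (Y != W) on D(Y)={1,2,3,4,5,6} D(W)={2,5,6}: no change
Constraint 3 (U + W = Y) on D(U)={1,2,4,6} D(W)={2,5,6} D(Y)={1,2,3,4,5,6}: U {1,2,4,6}->{1,2,4}; W {2,5,6}->{2,5}; Y {1,2,3,4,5,6}->{3,4,6}
Constraint 4 (W + Z = U) on D(W)={2,5} D(Z)={1,2,3,5} D(U)={1,2,4}: W {2,5}->{2}; Z {1,2,3,5}->{2}; U {1,2,4}->{4}
So after all 4 constraints: D(W) = {2}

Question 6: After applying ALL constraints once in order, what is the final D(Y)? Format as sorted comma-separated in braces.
Constraint 1 (Y != U) on D(Y)={1,2,3,4,5,6} D(U)={1,2,4,6}: no change
Constraint 2 (Y != W) on D(Y)={1,2,3,4,5,6} D(W)={2,5,6}: no change
Constraint 3 (U + W = Y) on D(U)={1,2,4,6} D(W)={2,5,6} D(Y)={1,2,3,4,5,6}: U {1,2,4,6}->{1,2,4}; W {2,5,6}->{2,5}; Y {1,2,3,4,5,6}->{3,4,6}
Constraint 4 (W + Z = U) on D(W)={2,5} D(Z)={1,2,3,5} D(U)={1,2,4}: W {2,5}->{2}; Z {1,2,3,5}->{2}; U {1,2,4}->{4}
So after all 4 constraints: D(Y) = {3,4,6}

Answer: {3,4,6}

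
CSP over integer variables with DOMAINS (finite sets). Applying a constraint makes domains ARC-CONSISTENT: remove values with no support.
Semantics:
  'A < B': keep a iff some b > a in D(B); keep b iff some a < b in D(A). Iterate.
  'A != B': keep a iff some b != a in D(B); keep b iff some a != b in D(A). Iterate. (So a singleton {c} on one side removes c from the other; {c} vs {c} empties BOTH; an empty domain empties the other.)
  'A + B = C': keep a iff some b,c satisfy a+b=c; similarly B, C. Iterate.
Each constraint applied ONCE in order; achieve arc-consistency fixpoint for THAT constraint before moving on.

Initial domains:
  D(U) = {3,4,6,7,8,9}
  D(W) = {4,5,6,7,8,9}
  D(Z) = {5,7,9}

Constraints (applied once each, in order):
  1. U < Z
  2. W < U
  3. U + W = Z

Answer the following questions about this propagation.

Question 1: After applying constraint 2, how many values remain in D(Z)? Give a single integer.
Constraint 1 (U < Z) on D(U)={3,4,6,7,8,9} D(Z)={5,7,9}: U {3,4,6,7,8,9}->{3,4,6,7,8}
Constraint 2 (W < U) on D(W)={4,5,6,7,8,9} D(U)={3,4,6,7,8}: W {4,5,6,7,8,9}->{4,5,6,7}; U {3,4,6,7,8}->{6,7,8}
So after constraint 2: D(Z)={5,7,9}, size = 3

Answer: 3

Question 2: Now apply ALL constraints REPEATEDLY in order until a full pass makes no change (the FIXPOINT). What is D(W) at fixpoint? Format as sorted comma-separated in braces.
pass 0 (initial): D(W)={4,5,6,7,8,9}
pass 1: U {3,4,6,7,8,9}->{}; W {4,5,6,7,8,9}->{}; Z {5,7,9}->{}
pass 2: no change
Fixpoint after 2 passes: D(W) = {}

Answer: {}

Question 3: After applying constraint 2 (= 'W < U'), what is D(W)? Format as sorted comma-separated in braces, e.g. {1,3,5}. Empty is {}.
Answer: {4,5,6,7}

Derivation:
Constraint 1 (U < Z) on D(U)={3,4,6,7,8,9} D(Z)={5,7,9}: U {3,4,6,7,8,9}->{3,4,6,7,8}
Constraint 2 (W < U) on D(W)={4,5,6,7,8,9} D(U)={3,4,6,7,8}: W {4,5,6,7,8,9}->{4,5,6,7}; U {3,4,6,7,8}->{6,7,8}
So after constraint 2: D(W) = {4,5,6,7}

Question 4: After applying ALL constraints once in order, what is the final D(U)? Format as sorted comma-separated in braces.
Constraint 1 (U < Z) on D(U)={3,4,6,7,8,9} D(Z)={5,7,9}: U {3,4,6,7,8,9}->{3,4,6,7,8}
Constraint 2 (W < U) on D(W)={4,5,6,7,8,9} D(U)={3,4,6,7,8}: W {4,5,6,7,8,9}->{4,5,6,7}; U {3,4,6,7,8}->{6,7,8}
Constraint 3 (U + W = Z) on D(U)={6,7,8} D(W)={4,5,6,7} D(Z)={5,7,9}: U {6,7,8}->{}; W {4,5,6,7}->{}; Z {5,7,9}->{}
So after all 3 constraints: D(U) = {}

Answer: {}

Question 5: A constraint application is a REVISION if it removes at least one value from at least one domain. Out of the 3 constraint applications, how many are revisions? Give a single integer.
Constraint 1 (U < Z) on D(U)={3,4,6,7,8,9} D(Z)={5,7,9}: U {3,4,6,7,8,9}->{3,4,6,7,8} => REVISION
Constraint 2 (W < U) on D(W)={4,5,6,7,8,9} D(U)={3,4,6,7,8}: W {4,5,6,7,8,9}->{4,5,6,7}; U {3,4,6,7,8}->{6,7,8} => REVISION
Constraint 3 (U + W = Z) on D(U)={6,7,8} D(W)={4,5,6,7} D(Z)={5,7,9}: U {6,7,8}->{}; W {4,5,6,7}->{}; Z {5,7,9}->{} => REVISION
Total revisions = 3

Answer: 3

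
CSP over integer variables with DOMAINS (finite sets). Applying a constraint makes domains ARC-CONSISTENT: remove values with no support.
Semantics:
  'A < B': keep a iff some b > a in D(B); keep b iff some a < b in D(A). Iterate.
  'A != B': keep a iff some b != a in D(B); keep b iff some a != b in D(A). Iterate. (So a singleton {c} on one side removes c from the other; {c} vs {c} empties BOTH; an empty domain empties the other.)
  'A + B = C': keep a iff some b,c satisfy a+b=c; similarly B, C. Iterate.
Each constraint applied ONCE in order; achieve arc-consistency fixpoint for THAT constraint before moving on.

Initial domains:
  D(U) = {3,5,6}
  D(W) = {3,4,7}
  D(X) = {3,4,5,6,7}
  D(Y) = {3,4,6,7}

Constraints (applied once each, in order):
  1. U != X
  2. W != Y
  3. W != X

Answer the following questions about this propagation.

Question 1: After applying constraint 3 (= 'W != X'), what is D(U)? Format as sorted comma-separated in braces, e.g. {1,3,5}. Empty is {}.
Constraint 1 (U != X) on D(U)={3,5,6} D(X)={3,4,5,6,7}: no change
Constraint 2 (W != Y) on D(W)={3,4,7} D(Y)={3,4,6,7}: no change
Constraint 3 (W != X) on D(W)={3,4,7} D(X)={3,4,5,6,7}: no change
So after constraint 3: D(U) = {3,5,6}

Answer: {3,5,6}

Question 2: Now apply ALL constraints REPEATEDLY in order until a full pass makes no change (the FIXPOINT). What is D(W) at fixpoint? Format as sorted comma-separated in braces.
pass 0 (initial): D(W)={3,4,7}
pass 1: no change
Fixpoint after 1 passes: D(W) = {3,4,7}

Answer: {3,4,7}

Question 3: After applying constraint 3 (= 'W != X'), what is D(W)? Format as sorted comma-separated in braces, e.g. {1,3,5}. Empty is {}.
Answer: {3,4,7}

Derivation:
Constraint 1 (U != X) on D(U)={3,5,6} D(X)={3,4,5,6,7}: no change
Constraint 2 (W != Y) on D(W)={3,4,7} D(Y)={3,4,6,7}: no change
Constraint 3 (W != X) on D(W)={3,4,7} D(X)={3,4,5,6,7}: no change
So after constraint 3: D(W) = {3,4,7}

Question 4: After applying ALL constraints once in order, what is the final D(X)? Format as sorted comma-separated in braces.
Constraint 1 (U != X) on D(U)={3,5,6} D(X)={3,4,5,6,7}: no change
Constraint 2 (W != Y) on D(W)={3,4,7} D(Y)={3,4,6,7}: no change
Constraint 3 (W != X) on D(W)={3,4,7} D(X)={3,4,5,6,7}: no change
So after all 3 constraints: D(X) = {3,4,5,6,7}

Answer: {3,4,5,6,7}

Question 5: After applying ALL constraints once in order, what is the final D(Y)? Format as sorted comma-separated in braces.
Answer: {3,4,6,7}

Derivation:
Constraint 1 (U != X) on D(U)={3,5,6} D(X)={3,4,5,6,7}: no change
Constraint 2 (W != Y) on D(W)={3,4,7} D(Y)={3,4,6,7}: no change
Constraint 3 (W != X) on D(W)={3,4,7} D(X)={3,4,5,6,7}: no change
So after all 3 constraints: D(Y) = {3,4,6,7}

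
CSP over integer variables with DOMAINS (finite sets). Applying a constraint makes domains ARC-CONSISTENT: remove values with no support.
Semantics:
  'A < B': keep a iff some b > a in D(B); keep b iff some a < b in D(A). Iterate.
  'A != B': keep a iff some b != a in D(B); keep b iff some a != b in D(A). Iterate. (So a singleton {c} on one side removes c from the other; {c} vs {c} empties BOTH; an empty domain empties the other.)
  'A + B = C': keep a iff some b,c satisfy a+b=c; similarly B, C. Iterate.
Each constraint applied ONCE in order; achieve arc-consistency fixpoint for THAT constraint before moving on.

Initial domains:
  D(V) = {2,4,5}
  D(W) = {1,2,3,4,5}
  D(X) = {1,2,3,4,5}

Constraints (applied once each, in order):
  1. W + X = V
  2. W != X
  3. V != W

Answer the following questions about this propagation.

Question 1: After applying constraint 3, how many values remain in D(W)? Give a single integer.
Answer: 4

Derivation:
Constraint 1 (W + X = V) on D(W)={1,2,3,4,5} D(X)={1,2,3,4,5} D(V)={2,4,5}: W {1,2,3,4,5}->{1,2,3,4}; X {1,2,3,4,5}->{1,2,3,4}
Constraint 2 (W != X) on D(W)={1,2,3,4} D(X)={1,2,3,4}: no change
Constraint 3 (V != W) on D(V)={2,4,5} D(W)={1,2,3,4}: no change
So after constraint 3: D(W)={1,2,3,4}, size = 4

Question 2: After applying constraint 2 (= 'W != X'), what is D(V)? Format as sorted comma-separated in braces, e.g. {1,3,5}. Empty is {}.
Answer: {2,4,5}

Derivation:
Constraint 1 (W + X = V) on D(W)={1,2,3,4,5} D(X)={1,2,3,4,5} D(V)={2,4,5}: W {1,2,3,4,5}->{1,2,3,4}; X {1,2,3,4,5}->{1,2,3,4}
Constraint 2 (W != X) on D(W)={1,2,3,4} D(X)={1,2,3,4}: no change
So after constraint 2: D(V) = {2,4,5}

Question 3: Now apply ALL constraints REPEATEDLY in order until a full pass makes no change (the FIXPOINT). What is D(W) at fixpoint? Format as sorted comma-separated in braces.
pass 0 (initial): D(W)={1,2,3,4,5}
pass 1: W {1,2,3,4,5}->{1,2,3,4}; X {1,2,3,4,5}->{1,2,3,4}
pass 2: no change
Fixpoint after 2 passes: D(W) = {1,2,3,4}

Answer: {1,2,3,4}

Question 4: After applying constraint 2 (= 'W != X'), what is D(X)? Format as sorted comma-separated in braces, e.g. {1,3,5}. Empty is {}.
Constraint 1 (W + X = V) on D(W)={1,2,3,4,5} D(X)={1,2,3,4,5} D(V)={2,4,5}: W {1,2,3,4,5}->{1,2,3,4}; X {1,2,3,4,5}->{1,2,3,4}
Constraint 2 (W != X) on D(W)={1,2,3,4} D(X)={1,2,3,4}: no change
So after constraint 2: D(X) = {1,2,3,4}

Answer: {1,2,3,4}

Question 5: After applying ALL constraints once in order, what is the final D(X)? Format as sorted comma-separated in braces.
Answer: {1,2,3,4}

Derivation:
Constraint 1 (W + X = V) on D(W)={1,2,3,4,5} D(X)={1,2,3,4,5} D(V)={2,4,5}: W {1,2,3,4,5}->{1,2,3,4}; X {1,2,3,4,5}->{1,2,3,4}
Constraint 2 (W != X) on D(W)={1,2,3,4} D(X)={1,2,3,4}: no change
Constraint 3 (V != W) on D(V)={2,4,5} D(W)={1,2,3,4}: no change
So after all 3 constraints: D(X) = {1,2,3,4}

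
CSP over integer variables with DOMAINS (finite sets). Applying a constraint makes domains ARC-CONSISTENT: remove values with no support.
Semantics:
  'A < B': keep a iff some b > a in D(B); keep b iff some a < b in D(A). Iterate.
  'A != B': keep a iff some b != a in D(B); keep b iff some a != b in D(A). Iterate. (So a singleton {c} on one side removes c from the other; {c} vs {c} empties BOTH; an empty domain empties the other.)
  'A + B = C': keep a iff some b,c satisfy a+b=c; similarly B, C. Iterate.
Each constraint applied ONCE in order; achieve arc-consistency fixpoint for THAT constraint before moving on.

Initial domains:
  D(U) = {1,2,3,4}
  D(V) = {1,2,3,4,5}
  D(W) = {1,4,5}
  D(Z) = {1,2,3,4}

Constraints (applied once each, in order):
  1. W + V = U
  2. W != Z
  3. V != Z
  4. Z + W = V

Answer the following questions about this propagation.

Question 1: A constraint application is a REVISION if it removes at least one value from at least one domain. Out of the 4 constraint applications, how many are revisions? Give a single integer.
Constraint 1 (W + V = U) on D(W)={1,4,5} D(V)={1,2,3,4,5} D(U)={1,2,3,4}: W {1,4,5}->{1}; V {1,2,3,4,5}->{1,2,3}; U {1,2,3,4}->{2,3,4} => REVISION
Constraint 2 (W != Z) on D(W)={1} D(Z)={1,2,3,4}: Z {1,2,3,4}->{2,3,4} => REVISION
Constraint 3 (V != Z) on D(V)={1,2,3} D(Z)={2,3,4}: no change => not a revision
Constraint 4 (Z + W = V) on D(Z)={2,3,4} D(W)={1} D(V)={1,2,3}: Z {2,3,4}->{2}; V {1,2,3}->{3} => REVISION
Total revisions = 3

Answer: 3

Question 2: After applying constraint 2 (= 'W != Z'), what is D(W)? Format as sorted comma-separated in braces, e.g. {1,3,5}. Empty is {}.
Constraint 1 (W + V = U) on D(W)={1,4,5} D(V)={1,2,3,4,5} D(U)={1,2,3,4}: W {1,4,5}->{1}; V {1,2,3,4,5}->{1,2,3}; U {1,2,3,4}->{2,3,4}
Constraint 2 (W != Z) on D(W)={1} D(Z)={1,2,3,4}: Z {1,2,3,4}->{2,3,4}
So after constraint 2: D(W) = {1}

Answer: {1}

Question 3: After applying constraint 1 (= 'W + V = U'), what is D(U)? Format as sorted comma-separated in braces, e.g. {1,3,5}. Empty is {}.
Answer: {2,3,4}

Derivation:
Constraint 1 (W + V = U) on D(W)={1,4,5} D(V)={1,2,3,4,5} D(U)={1,2,3,4}: W {1,4,5}->{1}; V {1,2,3,4,5}->{1,2,3}; U {1,2,3,4}->{2,3,4}
So after constraint 1: D(U) = {2,3,4}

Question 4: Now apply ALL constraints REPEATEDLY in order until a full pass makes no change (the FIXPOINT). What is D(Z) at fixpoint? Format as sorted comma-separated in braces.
pass 0 (initial): D(Z)={1,2,3,4}
pass 1: U {1,2,3,4}->{2,3,4}; V {1,2,3,4,5}->{3}; W {1,4,5}->{1}; Z {1,2,3,4}->{2}
pass 2: U {2,3,4}->{4}
pass 3: no change
Fixpoint after 3 passes: D(Z) = {2}

Answer: {2}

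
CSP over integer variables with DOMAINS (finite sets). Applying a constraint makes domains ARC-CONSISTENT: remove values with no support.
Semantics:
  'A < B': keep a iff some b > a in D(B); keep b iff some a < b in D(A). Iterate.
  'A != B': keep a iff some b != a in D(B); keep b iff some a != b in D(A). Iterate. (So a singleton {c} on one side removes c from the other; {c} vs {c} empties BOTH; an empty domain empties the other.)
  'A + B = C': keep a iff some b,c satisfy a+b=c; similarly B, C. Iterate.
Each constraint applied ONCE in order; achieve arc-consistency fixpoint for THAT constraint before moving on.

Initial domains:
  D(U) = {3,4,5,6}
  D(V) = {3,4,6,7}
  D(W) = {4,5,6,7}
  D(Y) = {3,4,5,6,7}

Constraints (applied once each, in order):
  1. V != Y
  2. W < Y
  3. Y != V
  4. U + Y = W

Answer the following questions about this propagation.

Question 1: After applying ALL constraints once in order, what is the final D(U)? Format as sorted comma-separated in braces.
Constraint 1 (V != Y) on D(V)={3,4,6,7} D(Y)={3,4,5,6,7}: no change
Constraint 2 (W < Y) on D(W)={4,5,6,7} D(Y)={3,4,5,6,7}: W {4,5,6,7}->{4,5,6}; Y {3,4,5,6,7}->{5,6,7}
Constraint 3 (Y != V) on D(Y)={5,6,7} D(V)={3,4,6,7}: no change
Constraint 4 (U + Y = W) on D(U)={3,4,5,6} D(Y)={5,6,7} D(W)={4,5,6}: U {3,4,5,6}->{}; Y {5,6,7}->{}; W {4,5,6}->{}
So after all 4 constraints: D(U) = {}

Answer: {}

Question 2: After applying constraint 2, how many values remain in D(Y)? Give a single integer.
Constraint 1 (V != Y) on D(V)={3,4,6,7} D(Y)={3,4,5,6,7}: no change
Constraint 2 (W < Y) on D(W)={4,5,6,7} D(Y)={3,4,5,6,7}: W {4,5,6,7}->{4,5,6}; Y {3,4,5,6,7}->{5,6,7}
So after constraint 2: D(Y)={5,6,7}, size = 3

Answer: 3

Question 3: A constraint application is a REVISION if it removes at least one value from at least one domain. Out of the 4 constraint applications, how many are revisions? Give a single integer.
Answer: 2

Derivation:
Constraint 1 (V != Y) on D(V)={3,4,6,7} D(Y)={3,4,5,6,7}: no change => not a revision
Constraint 2 (W < Y) on D(W)={4,5,6,7} D(Y)={3,4,5,6,7}: W {4,5,6,7}->{4,5,6}; Y {3,4,5,6,7}->{5,6,7} => REVISION
Constraint 3 (Y != V) on D(Y)={5,6,7} D(V)={3,4,6,7}: no change => not a revision
Constraint 4 (U + Y = W) on D(U)={3,4,5,6} D(Y)={5,6,7} D(W)={4,5,6}: U {3,4,5,6}->{}; Y {5,6,7}->{}; W {4,5,6}->{} => REVISION
Total revisions = 2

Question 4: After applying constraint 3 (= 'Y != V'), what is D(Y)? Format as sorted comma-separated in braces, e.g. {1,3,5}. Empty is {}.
Answer: {5,6,7}

Derivation:
Constraint 1 (V != Y) on D(V)={3,4,6,7} D(Y)={3,4,5,6,7}: no change
Constraint 2 (W < Y) on D(W)={4,5,6,7} D(Y)={3,4,5,6,7}: W {4,5,6,7}->{4,5,6}; Y {3,4,5,6,7}->{5,6,7}
Constraint 3 (Y != V) on D(Y)={5,6,7} D(V)={3,4,6,7}: no change
So after constraint 3: D(Y) = {5,6,7}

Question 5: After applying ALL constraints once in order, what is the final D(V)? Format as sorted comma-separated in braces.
Answer: {3,4,6,7}

Derivation:
Constraint 1 (V != Y) on D(V)={3,4,6,7} D(Y)={3,4,5,6,7}: no change
Constraint 2 (W < Y) on D(W)={4,5,6,7} D(Y)={3,4,5,6,7}: W {4,5,6,7}->{4,5,6}; Y {3,4,5,6,7}->{5,6,7}
Constraint 3 (Y != V) on D(Y)={5,6,7} D(V)={3,4,6,7}: no change
Constraint 4 (U + Y = W) on D(U)={3,4,5,6} D(Y)={5,6,7} D(W)={4,5,6}: U {3,4,5,6}->{}; Y {5,6,7}->{}; W {4,5,6}->{}
So after all 4 constraints: D(V) = {3,4,6,7}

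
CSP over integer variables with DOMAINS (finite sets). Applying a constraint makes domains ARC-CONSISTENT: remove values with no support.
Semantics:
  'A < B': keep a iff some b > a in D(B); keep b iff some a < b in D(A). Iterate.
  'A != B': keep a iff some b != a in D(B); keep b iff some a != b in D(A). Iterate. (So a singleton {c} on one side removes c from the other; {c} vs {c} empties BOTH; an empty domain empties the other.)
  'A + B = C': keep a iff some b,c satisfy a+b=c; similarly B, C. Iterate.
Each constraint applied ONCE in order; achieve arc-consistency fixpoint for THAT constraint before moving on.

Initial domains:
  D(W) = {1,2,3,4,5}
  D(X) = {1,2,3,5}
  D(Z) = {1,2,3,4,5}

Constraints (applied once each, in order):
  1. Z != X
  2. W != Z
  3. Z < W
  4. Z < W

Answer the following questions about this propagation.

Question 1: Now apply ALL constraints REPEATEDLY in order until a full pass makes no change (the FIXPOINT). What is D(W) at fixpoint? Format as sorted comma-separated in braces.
Answer: {2,3,4,5}

Derivation:
pass 0 (initial): D(W)={1,2,3,4,5}
pass 1: W {1,2,3,4,5}->{2,3,4,5}; Z {1,2,3,4,5}->{1,2,3,4}
pass 2: no change
Fixpoint after 2 passes: D(W) = {2,3,4,5}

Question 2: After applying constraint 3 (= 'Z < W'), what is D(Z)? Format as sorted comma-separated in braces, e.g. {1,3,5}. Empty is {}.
Constraint 1 (Z != X) on D(Z)={1,2,3,4,5} D(X)={1,2,3,5}: no change
Constraint 2 (W != Z) on D(W)={1,2,3,4,5} D(Z)={1,2,3,4,5}: no change
Constraint 3 (Z < W) on D(Z)={1,2,3,4,5} D(W)={1,2,3,4,5}: Z {1,2,3,4,5}->{1,2,3,4}; W {1,2,3,4,5}->{2,3,4,5}
So after constraint 3: D(Z) = {1,2,3,4}

Answer: {1,2,3,4}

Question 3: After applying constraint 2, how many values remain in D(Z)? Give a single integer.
Constraint 1 (Z != X) on D(Z)={1,2,3,4,5} D(X)={1,2,3,5}: no change
Constraint 2 (W != Z) on D(W)={1,2,3,4,5} D(Z)={1,2,3,4,5}: no change
So after constraint 2: D(Z)={1,2,3,4,5}, size = 5

Answer: 5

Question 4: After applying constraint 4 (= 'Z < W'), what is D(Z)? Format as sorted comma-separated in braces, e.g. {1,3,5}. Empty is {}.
Answer: {1,2,3,4}

Derivation:
Constraint 1 (Z != X) on D(Z)={1,2,3,4,5} D(X)={1,2,3,5}: no change
Constraint 2 (W != Z) on D(W)={1,2,3,4,5} D(Z)={1,2,3,4,5}: no change
Constraint 3 (Z < W) on D(Z)={1,2,3,4,5} D(W)={1,2,3,4,5}: Z {1,2,3,4,5}->{1,2,3,4}; W {1,2,3,4,5}->{2,3,4,5}
Constraint 4 (Z < W) on D(Z)={1,2,3,4} D(W)={2,3,4,5}: no change
So after constraint 4: D(Z) = {1,2,3,4}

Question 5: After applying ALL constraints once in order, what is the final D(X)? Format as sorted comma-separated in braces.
Answer: {1,2,3,5}

Derivation:
Constraint 1 (Z != X) on D(Z)={1,2,3,4,5} D(X)={1,2,3,5}: no change
Constraint 2 (W != Z) on D(W)={1,2,3,4,5} D(Z)={1,2,3,4,5}: no change
Constraint 3 (Z < W) on D(Z)={1,2,3,4,5} D(W)={1,2,3,4,5}: Z {1,2,3,4,5}->{1,2,3,4}; W {1,2,3,4,5}->{2,3,4,5}
Constraint 4 (Z < W) on D(Z)={1,2,3,4} D(W)={2,3,4,5}: no change
So after all 4 constraints: D(X) = {1,2,3,5}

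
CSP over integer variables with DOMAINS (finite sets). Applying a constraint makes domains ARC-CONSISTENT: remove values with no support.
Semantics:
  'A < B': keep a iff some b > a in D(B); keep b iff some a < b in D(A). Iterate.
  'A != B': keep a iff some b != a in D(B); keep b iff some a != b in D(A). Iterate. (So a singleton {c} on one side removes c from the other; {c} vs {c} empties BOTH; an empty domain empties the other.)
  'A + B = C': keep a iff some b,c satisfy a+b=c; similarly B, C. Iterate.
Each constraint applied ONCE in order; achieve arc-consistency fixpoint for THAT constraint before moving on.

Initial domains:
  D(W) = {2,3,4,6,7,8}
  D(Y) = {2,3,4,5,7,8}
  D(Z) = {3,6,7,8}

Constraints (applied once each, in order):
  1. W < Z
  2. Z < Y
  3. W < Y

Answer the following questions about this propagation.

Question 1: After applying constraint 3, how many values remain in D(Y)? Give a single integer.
Answer: 4

Derivation:
Constraint 1 (W < Z) on D(W)={2,3,4,6,7,8} D(Z)={3,6,7,8}: W {2,3,4,6,7,8}->{2,3,4,6,7}
Constraint 2 (Z < Y) on D(Z)={3,6,7,8} D(Y)={2,3,4,5,7,8}: Z {3,6,7,8}->{3,6,7}; Y {2,3,4,5,7,8}->{4,5,7,8}
Constraint 3 (W < Y) on D(W)={2,3,4,6,7} D(Y)={4,5,7,8}: no change
So after constraint 3: D(Y)={4,5,7,8}, size = 4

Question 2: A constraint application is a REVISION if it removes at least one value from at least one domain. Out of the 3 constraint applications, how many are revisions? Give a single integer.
Answer: 2

Derivation:
Constraint 1 (W < Z) on D(W)={2,3,4,6,7,8} D(Z)={3,6,7,8}: W {2,3,4,6,7,8}->{2,3,4,6,7} => REVISION
Constraint 2 (Z < Y) on D(Z)={3,6,7,8} D(Y)={2,3,4,5,7,8}: Z {3,6,7,8}->{3,6,7}; Y {2,3,4,5,7,8}->{4,5,7,8} => REVISION
Constraint 3 (W < Y) on D(W)={2,3,4,6,7} D(Y)={4,5,7,8}: no change => not a revision
Total revisions = 2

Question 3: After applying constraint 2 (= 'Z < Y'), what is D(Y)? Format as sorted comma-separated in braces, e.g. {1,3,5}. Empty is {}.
Constraint 1 (W < Z) on D(W)={2,3,4,6,7,8} D(Z)={3,6,7,8}: W {2,3,4,6,7,8}->{2,3,4,6,7}
Constraint 2 (Z < Y) on D(Z)={3,6,7,8} D(Y)={2,3,4,5,7,8}: Z {3,6,7,8}->{3,6,7}; Y {2,3,4,5,7,8}->{4,5,7,8}
So after constraint 2: D(Y) = {4,5,7,8}

Answer: {4,5,7,8}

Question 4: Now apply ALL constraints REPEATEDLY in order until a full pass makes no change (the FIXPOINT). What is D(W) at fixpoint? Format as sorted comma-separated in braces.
pass 0 (initial): D(W)={2,3,4,6,7,8}
pass 1: W {2,3,4,6,7,8}->{2,3,4,6,7}; Y {2,3,4,5,7,8}->{4,5,7,8}; Z {3,6,7,8}->{3,6,7}
pass 2: W {2,3,4,6,7}->{2,3,4,6}
pass 3: no change
Fixpoint after 3 passes: D(W) = {2,3,4,6}

Answer: {2,3,4,6}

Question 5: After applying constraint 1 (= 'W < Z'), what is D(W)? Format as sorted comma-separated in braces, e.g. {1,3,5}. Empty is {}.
Constraint 1 (W < Z) on D(W)={2,3,4,6,7,8} D(Z)={3,6,7,8}: W {2,3,4,6,7,8}->{2,3,4,6,7}
So after constraint 1: D(W) = {2,3,4,6,7}

Answer: {2,3,4,6,7}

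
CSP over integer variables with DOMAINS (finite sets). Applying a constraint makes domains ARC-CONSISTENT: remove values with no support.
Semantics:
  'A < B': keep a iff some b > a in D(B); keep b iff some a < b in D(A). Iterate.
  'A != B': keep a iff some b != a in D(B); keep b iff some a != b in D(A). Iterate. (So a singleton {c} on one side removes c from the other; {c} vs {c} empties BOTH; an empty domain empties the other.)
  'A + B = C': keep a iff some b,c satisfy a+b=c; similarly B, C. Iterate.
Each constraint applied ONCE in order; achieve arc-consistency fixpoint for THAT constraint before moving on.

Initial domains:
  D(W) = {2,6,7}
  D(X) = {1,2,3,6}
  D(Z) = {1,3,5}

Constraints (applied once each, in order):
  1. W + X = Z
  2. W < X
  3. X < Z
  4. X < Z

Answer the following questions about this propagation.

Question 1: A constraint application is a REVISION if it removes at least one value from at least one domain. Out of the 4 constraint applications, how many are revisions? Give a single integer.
Constraint 1 (W + X = Z) on D(W)={2,6,7} D(X)={1,2,3,6} D(Z)={1,3,5}: W {2,6,7}->{2}; X {1,2,3,6}->{1,3}; Z {1,3,5}->{3,5} => REVISION
Constraint 2 (W < X) on D(W)={2} D(X)={1,3}: X {1,3}->{3} => REVISION
Constraint 3 (X < Z) on D(X)={3} D(Z)={3,5}: Z {3,5}->{5} => REVISION
Constraint 4 (X < Z) on D(X)={3} D(Z)={5}: no change => not a revision
Total revisions = 3

Answer: 3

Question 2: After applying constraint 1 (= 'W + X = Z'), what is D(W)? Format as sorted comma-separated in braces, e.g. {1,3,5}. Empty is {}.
Answer: {2}

Derivation:
Constraint 1 (W + X = Z) on D(W)={2,6,7} D(X)={1,2,3,6} D(Z)={1,3,5}: W {2,6,7}->{2}; X {1,2,3,6}->{1,3}; Z {1,3,5}->{3,5}
So after constraint 1: D(W) = {2}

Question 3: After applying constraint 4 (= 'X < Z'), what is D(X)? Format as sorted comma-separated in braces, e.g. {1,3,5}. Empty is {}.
Constraint 1 (W + X = Z) on D(W)={2,6,7} D(X)={1,2,3,6} D(Z)={1,3,5}: W {2,6,7}->{2}; X {1,2,3,6}->{1,3}; Z {1,3,5}->{3,5}
Constraint 2 (W < X) on D(W)={2} D(X)={1,3}: X {1,3}->{3}
Constraint 3 (X < Z) on D(X)={3} D(Z)={3,5}: Z {3,5}->{5}
Constraint 4 (X < Z) on D(X)={3} D(Z)={5}: no change
So after constraint 4: D(X) = {3}

Answer: {3}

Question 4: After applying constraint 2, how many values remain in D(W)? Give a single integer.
Constraint 1 (W + X = Z) on D(W)={2,6,7} D(X)={1,2,3,6} D(Z)={1,3,5}: W {2,6,7}->{2}; X {1,2,3,6}->{1,3}; Z {1,3,5}->{3,5}
Constraint 2 (W < X) on D(W)={2} D(X)={1,3}: X {1,3}->{3}
So after constraint 2: D(W)={2}, size = 1

Answer: 1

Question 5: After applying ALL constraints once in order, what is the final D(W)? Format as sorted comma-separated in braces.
Answer: {2}

Derivation:
Constraint 1 (W + X = Z) on D(W)={2,6,7} D(X)={1,2,3,6} D(Z)={1,3,5}: W {2,6,7}->{2}; X {1,2,3,6}->{1,3}; Z {1,3,5}->{3,5}
Constraint 2 (W < X) on D(W)={2} D(X)={1,3}: X {1,3}->{3}
Constraint 3 (X < Z) on D(X)={3} D(Z)={3,5}: Z {3,5}->{5}
Constraint 4 (X < Z) on D(X)={3} D(Z)={5}: no change
So after all 4 constraints: D(W) = {2}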